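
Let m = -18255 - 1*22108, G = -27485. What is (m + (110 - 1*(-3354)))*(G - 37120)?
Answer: 2383859895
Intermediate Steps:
m = -40363 (m = -18255 - 22108 = -40363)
(m + (110 - 1*(-3354)))*(G - 37120) = (-40363 + (110 - 1*(-3354)))*(-27485 - 37120) = (-40363 + (110 + 3354))*(-64605) = (-40363 + 3464)*(-64605) = -36899*(-64605) = 2383859895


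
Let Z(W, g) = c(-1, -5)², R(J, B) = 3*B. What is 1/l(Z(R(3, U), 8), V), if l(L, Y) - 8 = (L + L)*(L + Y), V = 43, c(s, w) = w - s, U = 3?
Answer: 1/1896 ≈ 0.00052743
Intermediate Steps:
Z(W, g) = 16 (Z(W, g) = (-5 - 1*(-1))² = (-5 + 1)² = (-4)² = 16)
l(L, Y) = 8 + 2*L*(L + Y) (l(L, Y) = 8 + (L + L)*(L + Y) = 8 + (2*L)*(L + Y) = 8 + 2*L*(L + Y))
1/l(Z(R(3, U), 8), V) = 1/(8 + 2*16² + 2*16*43) = 1/(8 + 2*256 + 1376) = 1/(8 + 512 + 1376) = 1/1896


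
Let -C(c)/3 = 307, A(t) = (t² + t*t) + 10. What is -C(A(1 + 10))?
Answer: 921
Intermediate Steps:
A(t) = 10 + 2*t² (A(t) = (t² + t²) + 10 = 2*t² + 10 = 10 + 2*t²)
C(c) = -921 (C(c) = -3*307 = -921)
-C(A(1 + 10)) = -1*(-921) = 921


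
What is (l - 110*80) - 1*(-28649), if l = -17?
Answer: 19832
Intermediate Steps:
(l - 110*80) - 1*(-28649) = (-17 - 110*80) - 1*(-28649) = (-17 - 8800) + 28649 = -8817 + 28649 = 19832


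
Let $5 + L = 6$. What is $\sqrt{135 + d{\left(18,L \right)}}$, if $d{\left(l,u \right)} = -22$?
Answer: $\sqrt{113} \approx 10.63$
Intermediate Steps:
$L = 1$ ($L = -5 + 6 = 1$)
$\sqrt{135 + d{\left(18,L \right)}} = \sqrt{135 - 22} = \sqrt{113}$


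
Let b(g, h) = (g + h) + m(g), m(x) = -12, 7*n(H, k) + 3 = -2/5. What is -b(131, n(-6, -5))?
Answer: -4148/35 ≈ -118.51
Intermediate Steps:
n(H, k) = -17/35 (n(H, k) = -3/7 + (-2/5)/7 = -3/7 + (-2*1/5)/7 = -3/7 + (1/7)*(-2/5) = -3/7 - 2/35 = -17/35)
b(g, h) = -12 + g + h (b(g, h) = (g + h) - 12 = -12 + g + h)
-b(131, n(-6, -5)) = -(-12 + 131 - 17/35) = -1*4148/35 = -4148/35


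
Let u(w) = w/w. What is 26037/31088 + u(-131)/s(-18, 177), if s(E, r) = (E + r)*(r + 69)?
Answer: 509221153/607988016 ≈ 0.83755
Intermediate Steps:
s(E, r) = (69 + r)*(E + r) (s(E, r) = (E + r)*(69 + r) = (69 + r)*(E + r))
u(w) = 1
26037/31088 + u(-131)/s(-18, 177) = 26037/31088 + 1/(177**2 + 69*(-18) + 69*177 - 18*177) = 26037*(1/31088) + 1/(31329 - 1242 + 12213 - 3186) = 26037/31088 + 1/39114 = 509221153/607988016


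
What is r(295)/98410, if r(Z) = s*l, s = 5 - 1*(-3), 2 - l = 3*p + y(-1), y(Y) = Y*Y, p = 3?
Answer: -32/49205 ≈ -0.00065034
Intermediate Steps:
y(Y) = Y**2
l = -8 (l = 2 - (3*3 + (-1)**2) = 2 - (9 + 1) = 2 - 1*10 = 2 - 10 = -8)
s = 8 (s = 5 + 3 = 8)
r(Z) = -64 (r(Z) = 8*(-8) = -64)
r(295)/98410 = -64/98410 = -64*1/98410 = -32/49205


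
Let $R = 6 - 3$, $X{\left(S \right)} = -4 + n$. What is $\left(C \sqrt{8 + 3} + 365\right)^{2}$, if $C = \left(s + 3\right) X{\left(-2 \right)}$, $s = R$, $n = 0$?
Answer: $139561 - 17520 \sqrt{11} \approx 81454.0$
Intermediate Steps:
$X{\left(S \right)} = -4$ ($X{\left(S \right)} = -4 + 0 = -4$)
$R = 3$ ($R = 6 - 3 = 3$)
$s = 3$
$C = -24$ ($C = \left(3 + 3\right) \left(-4\right) = 6 \left(-4\right) = -24$)
$\left(C \sqrt{8 + 3} + 365\right)^{2} = \left(- 24 \sqrt{8 + 3} + 365\right)^{2} = \left(- 24 \sqrt{11} + 365\right)^{2} = \left(365 - 24 \sqrt{11}\right)^{2}$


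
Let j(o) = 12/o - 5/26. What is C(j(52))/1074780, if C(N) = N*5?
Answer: 1/5588856 ≈ 1.7893e-7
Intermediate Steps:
j(o) = -5/26 + 12/o (j(o) = 12/o - 5*1/26 = 12/o - 5/26 = -5/26 + 12/o)
C(N) = 5*N
C(j(52))/1074780 = (5*(-5/26 + 12/52))/1074780 = (5*(-5/26 + 12*(1/52)))*(1/1074780) = (5*(-5/26 + 3/13))*(1/1074780) = (5*(1/26))*(1/1074780) = (5/26)*(1/1074780) = 1/5588856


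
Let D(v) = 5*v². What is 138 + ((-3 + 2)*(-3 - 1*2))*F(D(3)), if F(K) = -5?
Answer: 113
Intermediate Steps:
138 + ((-3 + 2)*(-3 - 1*2))*F(D(3)) = 138 + ((-3 + 2)*(-3 - 1*2))*(-5) = 138 - (-3 - 2)*(-5) = 138 - 1*(-5)*(-5) = 138 + 5*(-5) = 138 - 25 = 113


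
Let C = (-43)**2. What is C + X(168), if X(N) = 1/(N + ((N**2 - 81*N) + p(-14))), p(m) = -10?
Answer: 27317127/14774 ≈ 1849.0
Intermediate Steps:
C = 1849
X(N) = 1/(-10 + N**2 - 80*N) (X(N) = 1/(N + ((N**2 - 81*N) - 10)) = 1/(N + (-10 + N**2 - 81*N)) = 1/(-10 + N**2 - 80*N))
C + X(168) = 1849 + 1/(-10 + 168**2 - 80*168) = 1849 + 1/(-10 + 28224 - 13440) = 1849 + 1/14774 = 27317127/14774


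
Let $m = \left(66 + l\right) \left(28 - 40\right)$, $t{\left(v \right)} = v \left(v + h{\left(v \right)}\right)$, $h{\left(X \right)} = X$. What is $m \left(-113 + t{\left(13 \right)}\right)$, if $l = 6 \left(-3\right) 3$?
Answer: $-32400$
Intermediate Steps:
$t{\left(v \right)} = 2 v^{2}$ ($t{\left(v \right)} = v \left(v + v\right) = v 2 v = 2 v^{2}$)
$l = -54$ ($l = \left(-18\right) 3 = -54$)
$m = -144$ ($m = \left(66 - 54\right) \left(28 - 40\right) = 12 \left(-12\right) = -144$)
$m \left(-113 + t{\left(13 \right)}\right) = - 144 \left(-113 + 2 \cdot 13^{2}\right) = - 144 \left(-113 + 2 \cdot 169\right) = - 144 \left(-113 + 338\right) = \left(-144\right) 225 = -32400$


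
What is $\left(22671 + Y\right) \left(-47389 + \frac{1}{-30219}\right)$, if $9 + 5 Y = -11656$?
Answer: $- \frac{29124996128896}{30219} \approx -9.638 \cdot 10^{8}$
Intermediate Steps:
$Y = -2333$ ($Y = - \frac{9}{5} + \frac{1}{5} \left(-11656\right) = - \frac{9}{5} - \frac{11656}{5} = -2333$)
$\left(22671 + Y\right) \left(-47389 + \frac{1}{-30219}\right) = \left(22671 - 2333\right) \left(-47389 + \frac{1}{-30219}\right) = 20338 \left(-47389 - \frac{1}{30219}\right) = 20338 \left(- \frac{1432048192}{30219}\right) = - \frac{29124996128896}{30219}$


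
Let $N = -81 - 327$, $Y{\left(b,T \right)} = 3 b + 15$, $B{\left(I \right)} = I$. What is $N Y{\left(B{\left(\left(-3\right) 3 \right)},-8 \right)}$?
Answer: $4896$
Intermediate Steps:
$Y{\left(b,T \right)} = 15 + 3 b$
$N = -408$
$N Y{\left(B{\left(\left(-3\right) 3 \right)},-8 \right)} = - 408 \left(15 + 3 \left(\left(-3\right) 3\right)\right) = - 408 \left(15 + 3 \left(-9\right)\right) = - 408 \left(15 - 27\right) = \left(-408\right) \left(-12\right) = 4896$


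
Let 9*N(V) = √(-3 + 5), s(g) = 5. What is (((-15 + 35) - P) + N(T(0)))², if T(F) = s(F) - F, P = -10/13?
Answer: 5905238/13689 + 60*√2/13 ≈ 437.91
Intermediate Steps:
P = -10/13 (P = -10*1/13 = -10/13 ≈ -0.76923)
T(F) = 5 - F
N(V) = √2/9 (N(V) = √(-3 + 5)/9 = √2/9)
(((-15 + 35) - P) + N(T(0)))² = (((-15 + 35) - 1*(-10/13)) + √2/9)² = ((20 + 10/13) + √2/9)² = (270/13 + √2/9)²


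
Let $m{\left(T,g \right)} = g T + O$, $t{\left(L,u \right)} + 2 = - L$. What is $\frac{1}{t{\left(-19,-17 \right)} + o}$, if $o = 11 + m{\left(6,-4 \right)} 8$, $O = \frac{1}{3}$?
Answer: $- \frac{3}{484} \approx -0.0061983$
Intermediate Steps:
$O = \frac{1}{3} \approx 0.33333$
$t{\left(L,u \right)} = -2 - L$
$m{\left(T,g \right)} = \frac{1}{3} + T g$ ($m{\left(T,g \right)} = g T + \frac{1}{3} = T g + \frac{1}{3} = \frac{1}{3} + T g$)
$o = - \frac{535}{3}$ ($o = 11 + \left(\frac{1}{3} + 6 \left(-4\right)\right) 8 = 11 + \left(\frac{1}{3} - 24\right) 8 = 11 - \frac{568}{3} = - \frac{535}{3} \approx -178.33$)
$\frac{1}{t{\left(-19,-17 \right)} + o} = \frac{1}{\left(-2 - -19\right) - \frac{535}{3}} = \frac{1}{\left(-2 + 19\right) - \frac{535}{3}} = \frac{1}{17 - \frac{535}{3}} = \frac{1}{- \frac{484}{3}} = - \frac{3}{484}$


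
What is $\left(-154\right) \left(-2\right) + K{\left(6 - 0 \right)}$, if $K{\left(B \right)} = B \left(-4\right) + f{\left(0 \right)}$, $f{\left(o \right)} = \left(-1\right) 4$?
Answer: $280$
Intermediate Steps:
$f{\left(o \right)} = -4$
$K{\left(B \right)} = -4 - 4 B$ ($K{\left(B \right)} = B \left(-4\right) - 4 = - 4 B - 4 = -4 - 4 B$)
$\left(-154\right) \left(-2\right) + K{\left(6 - 0 \right)} = \left(-154\right) \left(-2\right) - \left(4 + 4 \left(6 - 0\right)\right) = 308 - \left(4 + 4 \left(6 + 0\right)\right) = 308 - 28 = 280$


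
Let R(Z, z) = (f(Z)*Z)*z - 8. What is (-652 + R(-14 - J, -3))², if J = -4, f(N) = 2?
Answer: 360000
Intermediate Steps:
R(Z, z) = -8 + 2*Z*z (R(Z, z) = (2*Z)*z - 8 = 2*Z*z - 8 = -8 + 2*Z*z)
(-652 + R(-14 - J, -3))² = (-652 + (-8 + 2*(-14 - 1*(-4))*(-3)))² = (-652 + (-8 + 2*(-14 + 4)*(-3)))² = (-652 + (-8 + 2*(-10)*(-3)))² = (-652 + (-8 + 60))² = (-652 + 52)² = (-600)² = 360000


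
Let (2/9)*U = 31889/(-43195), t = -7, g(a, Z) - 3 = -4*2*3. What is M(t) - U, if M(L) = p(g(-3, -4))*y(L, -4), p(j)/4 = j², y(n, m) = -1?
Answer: -152104959/86390 ≈ -1760.7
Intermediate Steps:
g(a, Z) = -21 (g(a, Z) = 3 - 4*2*3 = 3 - 8*3 = 3 - 24 = -21)
p(j) = 4*j²
M(L) = -1764 (M(L) = (4*(-21)²)*(-1) = (4*441)*(-1) = 1764*(-1) = -1764)
U = -287001/86390 (U = 9*(31889/(-43195))/2 = 9*(31889*(-1/43195))/2 = (9/2)*(-31889/43195) = -287001/86390 ≈ -3.3222)
M(t) - U = -1764 - 1*(-287001/86390) = -1764 + 287001/86390 = -152104959/86390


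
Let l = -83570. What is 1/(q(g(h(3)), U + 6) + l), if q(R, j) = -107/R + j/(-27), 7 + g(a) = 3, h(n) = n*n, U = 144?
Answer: -36/3007757 ≈ -1.1969e-5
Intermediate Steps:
h(n) = n**2
g(a) = -4 (g(a) = -7 + 3 = -4)
q(R, j) = -107/R - j/27 (q(R, j) = -107/R + j*(-1/27) = -107/R - j/27)
1/(q(g(h(3)), U + 6) + l) = 1/((-107/(-4) - (144 + 6)/27) - 83570) = 1/((-107*(-1/4) - 1/27*150) - 83570) = 1/((107/4 - 50/9) - 83570) = 1/(763/36 - 83570) = 1/(-3007757/36) = -36/3007757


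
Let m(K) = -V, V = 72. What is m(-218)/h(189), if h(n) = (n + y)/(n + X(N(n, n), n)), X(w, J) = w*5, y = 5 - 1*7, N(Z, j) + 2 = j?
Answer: -80928/187 ≈ -432.77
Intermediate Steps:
N(Z, j) = -2 + j
y = -2 (y = 5 - 7 = -2)
X(w, J) = 5*w
m(K) = -72 (m(K) = -1*72 = -72)
h(n) = (-2 + n)/(-10 + 6*n) (h(n) = (n - 2)/(n + 5*(-2 + n)) = (-2 + n)/(n + (-10 + 5*n)) = (-2 + n)/(-10 + 6*n))
m(-218)/h(189) = -72*2*(-5 + 3*189)/(-2 + 189) = -72/((½)*187/(-5 + 567)) = -72/((½)*187/562) = -72/((½)*(1/562)*187) = -72/187/1124 = -72*1124/187 = -80928/187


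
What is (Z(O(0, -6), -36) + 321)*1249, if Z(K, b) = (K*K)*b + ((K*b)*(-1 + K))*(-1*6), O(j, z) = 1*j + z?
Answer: 10113153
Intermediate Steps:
O(j, z) = j + z
Z(K, b) = b*K² - 6*K*b*(-1 + K) (Z(K, b) = K²*b + (K*b*(-1 + K))*(-6) = b*K² - 6*K*b*(-1 + K))
(Z(O(0, -6), -36) + 321)*1249 = ((0 - 6)*(-36)*(6 - 5*(0 - 6)) + 321)*1249 = (-6*(-36)*(6 - 5*(-6)) + 321)*1249 = (-6*(-36)*(6 + 30) + 321)*1249 = (-6*(-36)*36 + 321)*1249 = (7776 + 321)*1249 = 8097*1249 = 10113153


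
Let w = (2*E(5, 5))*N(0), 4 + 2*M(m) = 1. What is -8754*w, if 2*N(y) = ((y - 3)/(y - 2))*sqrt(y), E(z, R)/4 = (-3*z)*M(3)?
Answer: 0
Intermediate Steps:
M(m) = -3/2 (M(m) = -2 + (1/2)*1 = -2 + 1/2 = -3/2)
E(z, R) = 18*z (E(z, R) = 4*(-3*z*(-3/2)) = 4*(9*z/2) = 18*z)
N(y) = sqrt(y)*(-3 + y)/(2*(-2 + y)) (N(y) = (((y - 3)/(y - 2))*sqrt(y))/2 = (((-3 + y)/(-2 + y))*sqrt(y))/2 = (sqrt(y)*(-3 + y)/(-2 + y))/2 = sqrt(y)*(-3 + y)/(2*(-2 + y)))
w = 0 (w = (2*(18*5))*(sqrt(0)*(-3 + 0)/(2*(-2 + 0))) = (2*90)*((1/2)*0*(-3)/(-2)) = 180*((1/2)*0*(-1/2)*(-3)) = 180*0 = 0)
-8754*w = -8754*0 = 0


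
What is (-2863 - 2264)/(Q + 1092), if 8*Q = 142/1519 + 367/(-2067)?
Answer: -128780929368/27428792969 ≈ -4.6951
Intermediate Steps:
Q = -263959/25118184 (Q = (142/1519 + 367/(-2067))/8 = (142*(1/1519) + 367*(-1/2067))/8 = (142/1519 - 367/2067)/8 = (⅛)*(-263959/3139773) = -263959/25118184 ≈ -0.010509)
(-2863 - 2264)/(Q + 1092) = (-2863 - 2264)/(-263959/25118184 + 1092) = -5127/27428792969/25118184 = -5127*25118184/27428792969 = -128780929368/27428792969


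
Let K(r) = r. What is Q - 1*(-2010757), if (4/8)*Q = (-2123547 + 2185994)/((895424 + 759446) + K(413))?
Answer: 475481714875/236469 ≈ 2.0108e+6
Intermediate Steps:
Q = 17842/236469 (Q = 2*((-2123547 + 2185994)/((895424 + 759446) + 413)) = 2*(62447/(1654870 + 413)) = 2*(62447/1655283) = 2*(62447*(1/1655283)) = 2*(8921/236469) = 17842/236469 ≈ 0.075452)
Q - 1*(-2010757) = 17842/236469 - 1*(-2010757) = 17842/236469 + 2010757 = 475481714875/236469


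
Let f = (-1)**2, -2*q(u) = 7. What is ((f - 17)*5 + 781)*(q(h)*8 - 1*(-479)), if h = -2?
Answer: 316151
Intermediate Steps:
q(u) = -7/2 (q(u) = -1/2*7 = -7/2)
f = 1
((f - 17)*5 + 781)*(q(h)*8 - 1*(-479)) = ((1 - 17)*5 + 781)*(-7/2*8 - 1*(-479)) = (-16*5 + 781)*(-28 + 479) = (-80 + 781)*451 = 701*451 = 316151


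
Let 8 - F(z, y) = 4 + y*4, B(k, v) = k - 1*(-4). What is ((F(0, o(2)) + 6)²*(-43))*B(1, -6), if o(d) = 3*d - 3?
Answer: -860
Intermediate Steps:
o(d) = -3 + 3*d
B(k, v) = 4 + k (B(k, v) = k + 4 = 4 + k)
F(z, y) = 4 - 4*y (F(z, y) = 8 - (4 + y*4) = 8 - (4 + 4*y) = 8 + (-4 - 4*y) = 4 - 4*y)
((F(0, o(2)) + 6)²*(-43))*B(1, -6) = (((4 - 4*(-3 + 3*2)) + 6)²*(-43))*(4 + 1) = (((4 - 4*(-3 + 6)) + 6)²*(-43))*5 = (((4 - 4*3) + 6)²*(-43))*5 = (((4 - 12) + 6)²*(-43))*5 = ((-8 + 6)²*(-43))*5 = ((-2)²*(-43))*5 = (4*(-43))*5 = -172*5 = -860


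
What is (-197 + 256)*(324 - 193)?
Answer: 7729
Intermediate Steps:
(-197 + 256)*(324 - 193) = 59*131 = 7729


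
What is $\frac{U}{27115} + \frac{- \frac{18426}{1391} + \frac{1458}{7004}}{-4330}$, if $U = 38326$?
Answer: $\frac{9530813194883}{6728555688140} \approx 1.4165$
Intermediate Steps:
$\frac{U}{27115} + \frac{- \frac{18426}{1391} + \frac{1458}{7004}}{-4330} = \frac{38326}{27115} + \frac{- \frac{18426}{1391} + \frac{1458}{7004}}{-4330} = 38326 \cdot \frac{1}{27115} + \left(\left(-18426\right) \frac{1}{1391} + 1458 \cdot \frac{1}{7004}\right) \left(- \frac{1}{4330}\right) = \frac{38326}{27115} + \left(- \frac{18426}{1391} + \frac{729}{3502}\right) \left(- \frac{1}{4330}\right) = \frac{38326}{27115} - - \frac{63513813}{21092651060} = \frac{38326}{27115} + \frac{63513813}{21092651060} = \frac{9530813194883}{6728555688140}$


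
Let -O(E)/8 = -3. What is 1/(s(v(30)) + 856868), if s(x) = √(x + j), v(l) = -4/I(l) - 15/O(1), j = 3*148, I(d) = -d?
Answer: 102824160/88106732277659 - 2*√1596630/88106732277659 ≈ 1.1670e-6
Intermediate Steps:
O(E) = 24 (O(E) = -8*(-3) = 24)
j = 444
v(l) = -5/8 + 4/l (v(l) = -4*(-1/l) - 15/24 = -(-4)/l - 15*1/24 = 4/l - 5/8 = -5/8 + 4/l)
s(x) = √(444 + x) (s(x) = √(x + 444) = √(444 + x))
1/(s(v(30)) + 856868) = 1/(√(444 + (-5/8 + 4/30)) + 856868) = 1/(√(444 + (-5/8 + 4*(1/30))) + 856868) = 1/(√(444 + (-5/8 + 2/15)) + 856868) = 1/(√(444 - 59/120) + 856868) = 1/(√(53221/120) + 856868) = 1/(√1596630/60 + 856868) = 1/(856868 + √1596630/60)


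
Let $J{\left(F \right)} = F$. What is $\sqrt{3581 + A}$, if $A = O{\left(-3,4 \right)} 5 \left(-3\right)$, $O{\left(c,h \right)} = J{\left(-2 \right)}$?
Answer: $\sqrt{3611} \approx 60.092$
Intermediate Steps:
$O{\left(c,h \right)} = -2$
$A = 30$ ($A = \left(-2\right) 5 \left(-3\right) = \left(-10\right) \left(-3\right) = 30$)
$\sqrt{3581 + A} = \sqrt{3581 + 30} = \sqrt{3611}$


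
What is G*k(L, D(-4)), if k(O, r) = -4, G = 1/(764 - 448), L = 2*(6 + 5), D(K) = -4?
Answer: -1/79 ≈ -0.012658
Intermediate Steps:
L = 22 (L = 2*11 = 22)
G = 1/316 ≈ 0.0031646
G*k(L, D(-4)) = (1/316)*(-4) = -1/79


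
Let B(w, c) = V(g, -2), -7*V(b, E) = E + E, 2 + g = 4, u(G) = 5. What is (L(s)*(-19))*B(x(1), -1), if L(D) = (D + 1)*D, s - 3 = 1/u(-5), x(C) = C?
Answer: -3648/25 ≈ -145.92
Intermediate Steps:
g = 2 (g = -2 + 4 = 2)
V(b, E) = -2*E/7 (V(b, E) = -(E + E)/7 = -2*E/7)
B(w, c) = 4/7 (B(w, c) = -2/7*(-2) = 4/7)
s = 16/5 (s = 3 + 1/5 = 3 + ⅕ = 16/5 ≈ 3.2000)
L(D) = D*(1 + D) (L(D) = (1 + D)*D = D*(1 + D))
(L(s)*(-19))*B(x(1), -1) = ((16*(1 + 16/5)/5)*(-19))*(4/7) = (((16/5)*(21/5))*(-19))*(4/7) = ((336/25)*(-19))*(4/7) = -6384/25*4/7 = -3648/25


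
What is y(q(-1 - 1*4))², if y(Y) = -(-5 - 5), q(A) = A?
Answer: 100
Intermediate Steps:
y(Y) = 10 (y(Y) = -1*(-10) = 10)
y(q(-1 - 1*4))² = 10² = 100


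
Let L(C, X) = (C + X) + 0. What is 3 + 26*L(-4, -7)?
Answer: -283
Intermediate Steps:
L(C, X) = C + X
3 + 26*L(-4, -7) = 3 + 26*(-4 - 7) = 3 + 26*(-11) = 3 - 286 = -283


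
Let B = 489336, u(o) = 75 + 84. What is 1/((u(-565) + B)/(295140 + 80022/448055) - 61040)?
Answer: -44079677574/2690550412222885 ≈ -1.6383e-5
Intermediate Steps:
u(o) = 159
1/((u(-565) + B)/(295140 + 80022/448055) - 61040) = 1/((159 + 489336)/(295140 + 80022/448055) - 61040) = 1/(489495/(295140 + 80022*(1/448055)) - 61040) = 1/(489495/(295140 + 80022/448055) - 61040) = 1/(489495/(132239032722/448055) - 61040) = 1/(489495*(448055/132239032722) - 61040) = 1/(73106894075/44079677574 - 61040) = 1/(-2690550412222885/44079677574) = -44079677574/2690550412222885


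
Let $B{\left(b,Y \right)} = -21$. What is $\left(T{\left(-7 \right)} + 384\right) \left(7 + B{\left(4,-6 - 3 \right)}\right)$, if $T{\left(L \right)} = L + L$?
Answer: $-5180$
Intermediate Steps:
$T{\left(L \right)} = 2 L$
$\left(T{\left(-7 \right)} + 384\right) \left(7 + B{\left(4,-6 - 3 \right)}\right) = \left(2 \left(-7\right) + 384\right) \left(7 - 21\right) = \left(-14 + 384\right) \left(-14\right) = 370 \left(-14\right) = -5180$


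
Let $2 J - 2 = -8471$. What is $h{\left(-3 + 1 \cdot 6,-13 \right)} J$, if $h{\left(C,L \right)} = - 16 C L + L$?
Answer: $- \frac{5174559}{2} \approx -2.5873 \cdot 10^{6}$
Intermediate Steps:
$J = - \frac{8469}{2}$ ($J = 1 + \frac{1}{2} \left(-8471\right) = 1 - \frac{8471}{2} = - \frac{8469}{2} \approx -4234.5$)
$h{\left(C,L \right)} = L - 16 C L$ ($h{\left(C,L \right)} = - 16 C L + L = L - 16 C L$)
$h{\left(-3 + 1 \cdot 6,-13 \right)} J = - 13 \left(1 - 16 \left(-3 + 1 \cdot 6\right)\right) \left(- \frac{8469}{2}\right) = - 13 \left(1 - 16 \left(-3 + 6\right)\right) \left(- \frac{8469}{2}\right) = - 13 \left(1 - 48\right) \left(- \frac{8469}{2}\right) = \left(-13\right) \left(-47\right) \left(- \frac{8469}{2}\right) = 611 \left(- \frac{8469}{2}\right) = - \frac{5174559}{2}$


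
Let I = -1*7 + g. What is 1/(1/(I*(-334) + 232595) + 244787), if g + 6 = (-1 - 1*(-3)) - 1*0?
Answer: 236269/57835579704 ≈ 4.0852e-6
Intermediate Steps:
g = -4 (g = -6 + ((-1 - 1*(-3)) - 1*0) = -6 + ((-1 + 3) + 0) = -6 + (2 + 0) = -6 + 2 = -4)
I = -11 (I = -1*7 - 4 = -7 - 4 = -11)
1/(1/(I*(-334) + 232595) + 244787) = 1/(1/(-11*(-334) + 232595) + 244787) = 1/(1/(3674 + 232595) + 244787) = 1/(1/236269 + 244787) = 1/(57835579704/236269) = 236269/57835579704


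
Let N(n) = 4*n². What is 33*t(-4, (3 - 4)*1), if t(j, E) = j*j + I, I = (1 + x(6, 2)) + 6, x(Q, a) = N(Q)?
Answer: 5511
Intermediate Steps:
x(Q, a) = 4*Q²
I = 151 (I = (1 + 4*6²) + 6 = (1 + 4*36) + 6 = (1 + 144) + 6 = 145 + 6 = 151)
t(j, E) = 151 + j² (t(j, E) = j*j + 151 = j² + 151 = 151 + j²)
33*t(-4, (3 - 4)*1) = 33*(151 + (-4)²) = 33*(151 + 16) = 33*167 = 5511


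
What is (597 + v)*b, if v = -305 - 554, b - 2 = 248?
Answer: -65500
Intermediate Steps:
b = 250 (b = 2 + 248 = 250)
v = -859
(597 + v)*b = (597 - 859)*250 = -262*250 = -65500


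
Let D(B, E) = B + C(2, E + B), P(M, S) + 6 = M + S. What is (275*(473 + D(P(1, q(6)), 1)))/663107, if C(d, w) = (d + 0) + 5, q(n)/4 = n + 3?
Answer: 140525/663107 ≈ 0.21192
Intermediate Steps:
q(n) = 12 + 4*n (q(n) = 4*(n + 3) = 4*(3 + n) = 12 + 4*n)
C(d, w) = 5 + d (C(d, w) = d + 5 = 5 + d)
P(M, S) = -6 + M + S (P(M, S) = -6 + (M + S) = -6 + M + S)
D(B, E) = 7 + B (D(B, E) = B + (5 + 2) = B + 7 = 7 + B)
(275*(473 + D(P(1, q(6)), 1)))/663107 = (275*(473 + (7 + (-6 + 1 + (12 + 4*6)))))/663107 = (275*(473 + (7 + (-6 + 1 + (12 + 24)))))*(1/663107) = (275*(473 + (7 + (-6 + 1 + 36))))*(1/663107) = (275*(473 + (7 + 31)))*(1/663107) = (275*(473 + 38))*(1/663107) = (275*511)*(1/663107) = 140525*(1/663107) = 140525/663107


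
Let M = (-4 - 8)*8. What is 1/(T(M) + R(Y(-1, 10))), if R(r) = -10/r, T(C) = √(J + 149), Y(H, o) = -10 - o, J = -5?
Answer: 2/25 ≈ 0.080000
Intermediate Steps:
M = -96 (M = -12*8 = -96)
T(C) = 12 (T(C) = √(-5 + 149) = √144 = 12)
1/(T(M) + R(Y(-1, 10))) = 1/(12 - 10/(-10 - 1*10)) = 1/(12 - 10/(-10 - 10)) = 1/(12 - 10/(-20)) = 1/(12 - 10*(-1/20)) = 1/(12 + ½) = 1/(25/2) = 2/25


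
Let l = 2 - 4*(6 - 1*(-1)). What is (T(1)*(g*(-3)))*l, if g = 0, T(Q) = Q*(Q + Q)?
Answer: 0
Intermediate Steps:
T(Q) = 2*Q² (T(Q) = Q*(2*Q) = 2*Q²)
l = -26 (l = 2 - 4*(6 + 1) = 2 - 4*7 = 2 - 28 = -26)
(T(1)*(g*(-3)))*l = ((2*1²)*(0*(-3)))*(-26) = ((2*1)*0)*(-26) = (2*0)*(-26) = 0*(-26) = 0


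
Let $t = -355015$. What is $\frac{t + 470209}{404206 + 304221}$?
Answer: $\frac{115194}{708427} \approx 0.16261$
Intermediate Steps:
$\frac{t + 470209}{404206 + 304221} = \frac{-355015 + 470209}{404206 + 304221} = \frac{115194}{708427}$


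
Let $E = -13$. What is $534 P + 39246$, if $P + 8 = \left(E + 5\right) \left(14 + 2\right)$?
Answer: $-33378$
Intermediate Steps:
$P = -136$ ($P = -8 + \left(-13 + 5\right) \left(14 + 2\right) = -8 - 128 = -136$)
$534 P + 39246 = 534 \left(-136\right) + 39246 = -72624 + 39246 = -33378$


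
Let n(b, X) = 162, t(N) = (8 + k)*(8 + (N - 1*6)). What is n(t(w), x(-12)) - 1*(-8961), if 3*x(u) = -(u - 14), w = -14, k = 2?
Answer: 9123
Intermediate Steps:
x(u) = 14/3 - u/3 (x(u) = (-(u - 14))/3 = (-(-14 + u))/3 = (14 - u)/3 = 14/3 - u/3)
t(N) = 20 + 10*N (t(N) = (8 + 2)*(8 + (N - 1*6)) = 10*(8 + (N - 6)) = 10*(8 + (-6 + N)) = 10*(2 + N) = 20 + 10*N)
n(t(w), x(-12)) - 1*(-8961) = 162 - 1*(-8961) = 162 + 8961 = 9123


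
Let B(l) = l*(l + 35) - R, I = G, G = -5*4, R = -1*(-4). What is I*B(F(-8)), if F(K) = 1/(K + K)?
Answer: 7915/64 ≈ 123.67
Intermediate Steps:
R = 4
G = -20
I = -20
F(K) = 1/(2*K)
B(l) = -4 + l*(35 + l) (B(l) = l*(l + 35) - 1*4 = l*(35 + l) - 4 = -4 + l*(35 + l))
I*B(F(-8)) = -20*(-4 + ((½)/(-8))² + 35*((½)/(-8))) = -20*(-4 + ((½)*(-⅛))² + 35*((½)*(-⅛))) = -20*(-4 + (-1/16)² + 35*(-1/16)) = -20*(-4 + 1/256 - 35/16) = -20*(-1583/256) = 7915/64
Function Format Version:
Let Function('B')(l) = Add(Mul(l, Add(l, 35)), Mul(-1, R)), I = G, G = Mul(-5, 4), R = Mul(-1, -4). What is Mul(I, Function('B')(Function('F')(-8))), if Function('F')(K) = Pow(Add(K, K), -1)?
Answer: Rational(7915, 64) ≈ 123.67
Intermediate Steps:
R = 4
G = -20
I = -20
Function('F')(K) = Mul(Rational(1, 2), Pow(K, -1)) (Function('F')(K) = Pow(Mul(2, K), -1) = Mul(Rational(1, 2), Pow(K, -1)))
Function('B')(l) = Add(-4, Mul(l, Add(35, l))) (Function('B')(l) = Add(Mul(l, Add(l, 35)), Mul(-1, 4)) = Add(Mul(l, Add(35, l)), -4) = Add(-4, Mul(l, Add(35, l))))
Mul(I, Function('B')(Function('F')(-8))) = Mul(-20, Add(-4, Pow(Mul(Rational(1, 2), Pow(-8, -1)), 2), Mul(35, Mul(Rational(1, 2), Pow(-8, -1))))) = Mul(-20, Add(-4, Pow(Mul(Rational(1, 2), Rational(-1, 8)), 2), Mul(35, Mul(Rational(1, 2), Rational(-1, 8))))) = Mul(-20, Add(-4, Pow(Rational(-1, 16), 2), Mul(35, Rational(-1, 16)))) = Mul(-20, Add(-4, Rational(1, 256), Rational(-35, 16))) = Mul(-20, Rational(-1583, 256)) = Rational(7915, 64)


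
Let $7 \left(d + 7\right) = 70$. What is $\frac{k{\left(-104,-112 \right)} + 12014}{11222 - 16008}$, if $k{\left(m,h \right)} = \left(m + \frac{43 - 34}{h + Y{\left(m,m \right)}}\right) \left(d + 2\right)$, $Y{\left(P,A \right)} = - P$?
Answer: $- \frac{91907}{38288} \approx -2.4004$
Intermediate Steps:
$d = 3$ ($d = -7 + \frac{1}{7} \cdot 70 = -7 + 10 = 3$)
$k{\left(m,h \right)} = 5 m + \frac{45}{h - m}$ ($k{\left(m,h \right)} = \left(m + \frac{43 - 34}{h - m}\right) \left(3 + 2\right) = \left(m + \frac{9}{h - m}\right) 5 = 5 m + \frac{45}{h - m}$)
$\frac{k{\left(-104,-112 \right)} + 12014}{11222 - 16008} = \frac{\frac{5 \left(9 - \left(-104\right)^{2} - -11648\right)}{-112 - -104} + 12014}{11222 - 16008} = \frac{\frac{5 \left(9 - 10816 + 11648\right)}{-112 + 104} + 12014}{-4786} = \left(\frac{5 \left(9 - 10816 + 11648\right)}{-8} + 12014\right) \left(- \frac{1}{4786}\right) = \left(5 \left(- \frac{1}{8}\right) 841 + 12014\right) \left(- \frac{1}{4786}\right) = \left(- \frac{4205}{8} + 12014\right) \left(- \frac{1}{4786}\right) = \frac{91907}{8} \left(- \frac{1}{4786}\right) = - \frac{91907}{38288}$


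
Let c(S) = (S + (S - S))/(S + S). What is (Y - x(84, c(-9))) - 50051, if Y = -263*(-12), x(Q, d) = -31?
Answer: -46864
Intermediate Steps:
c(S) = ½ (c(S) = (S + 0)/((2*S)) = S*(1/(2*S)) = ½)
Y = 3156
(Y - x(84, c(-9))) - 50051 = (3156 - 1*(-31)) - 50051 = (3156 + 31) - 50051 = 3187 - 50051 = -46864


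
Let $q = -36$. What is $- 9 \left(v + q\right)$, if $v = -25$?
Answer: $549$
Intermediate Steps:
$- 9 \left(v + q\right) = - 9 \left(-25 - 36\right) = \left(-9\right) \left(-61\right) = 549$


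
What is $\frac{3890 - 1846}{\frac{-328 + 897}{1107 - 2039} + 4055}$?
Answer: $\frac{272144}{539813} \approx 0.50414$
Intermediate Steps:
$\frac{3890 - 1846}{\frac{-328 + 897}{1107 - 2039} + 4055} = \frac{2044}{\frac{569}{-932} + 4055} = \frac{2044}{569 \left(- \frac{1}{932}\right) + 4055} = \frac{2044}{- \frac{569}{932} + 4055} = \frac{2044}{\frac{3778691}{932}} = 2044 \cdot \frac{932}{3778691} = \frac{272144}{539813}$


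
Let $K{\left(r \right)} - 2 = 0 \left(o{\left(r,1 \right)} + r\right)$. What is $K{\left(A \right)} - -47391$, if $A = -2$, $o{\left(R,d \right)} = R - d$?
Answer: $47393$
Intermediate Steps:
$K{\left(r \right)} = 2$ ($K{\left(r \right)} = 2 + 0 \left(\left(r - 1\right) + r\right) = 2 + 0 \left(\left(-1 + r\right) + r\right) = 2 + 0 \left(-1 + 2 r\right) = 2 + 0 = 2$)
$K{\left(A \right)} - -47391 = 2 - -47391 = 2 + 47391 = 47393$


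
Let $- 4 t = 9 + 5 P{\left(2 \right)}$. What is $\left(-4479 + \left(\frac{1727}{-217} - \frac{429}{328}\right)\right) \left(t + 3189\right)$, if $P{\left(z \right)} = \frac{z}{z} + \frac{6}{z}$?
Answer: $- \frac{4065727368131}{284704} \approx -1.4281 \cdot 10^{7}$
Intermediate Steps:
$P{\left(z \right)} = 1 + \frac{6}{z}$
$t = - \frac{29}{4}$ ($t = - \frac{9 + 5 \frac{6 + 2}{2}}{4} = - \frac{9 + 5 \cdot \frac{1}{2} \cdot 8}{4} = - \frac{9 + 5 \cdot 4}{4} = - \frac{9 + 20}{4} = \left(- \frac{1}{4}\right) 29 = - \frac{29}{4} \approx -7.25$)
$\left(-4479 + \left(\frac{1727}{-217} - \frac{429}{328}\right)\right) \left(t + 3189\right) = \left(-4479 + \left(\frac{1727}{-217} - \frac{429}{328}\right)\right) \left(- \frac{29}{4} + 3189\right) = \left(-4479 + \left(1727 \left(- \frac{1}{217}\right) - \frac{429}{328}\right)\right) \frac{12727}{4} = \left(-4479 - \frac{659549}{71176}\right) \frac{12727}{4} = \left(- \frac{319456853}{71176}\right) \frac{12727}{4} = - \frac{4065727368131}{284704}$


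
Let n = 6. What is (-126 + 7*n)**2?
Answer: 7056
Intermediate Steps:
(-126 + 7*n)**2 = (-126 + 7*6)**2 = (-126 + 42)**2 = (-84)**2 = 7056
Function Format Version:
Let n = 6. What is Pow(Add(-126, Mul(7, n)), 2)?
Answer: 7056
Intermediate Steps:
Pow(Add(-126, Mul(7, n)), 2) = Pow(Add(-126, Mul(7, 6)), 2) = Pow(Add(-126, 42), 2) = Pow(-84, 2) = 7056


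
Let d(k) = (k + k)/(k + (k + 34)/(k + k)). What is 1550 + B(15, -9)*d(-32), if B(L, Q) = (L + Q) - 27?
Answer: 1545742/1025 ≈ 1508.0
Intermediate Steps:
B(L, Q) = -27 + L + Q
d(k) = 2*k/(k + (34 + k)/(2*k)) (d(k) = (2*k)/(k + (34 + k)/((2*k))) = (2*k)/(k + (34 + k)*(1/(2*k))) = (2*k)/(k + (34 + k)/(2*k)) = 2*k/(k + (34 + k)/(2*k)))
1550 + B(15, -9)*d(-32) = 1550 + (-27 + 15 - 9)*(4*(-32)²/(34 - 32 + 2*(-32)²)) = 1550 - 84*1024/(34 - 32 + 2*1024) = 1550 - 84*1024/(34 - 32 + 2048) = 1550 - 84*1024/2050 = 1550 - 21*2048/1025 = 1550 - 43008/1025 = 1545742/1025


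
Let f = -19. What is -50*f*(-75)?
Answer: -71250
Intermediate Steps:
-50*f*(-75) = -50*(-19)*(-75) = 950*(-75) = -71250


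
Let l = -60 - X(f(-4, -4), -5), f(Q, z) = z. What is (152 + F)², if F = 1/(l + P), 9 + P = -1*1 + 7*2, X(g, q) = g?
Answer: 62457409/2704 ≈ 23098.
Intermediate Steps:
l = -56 (l = -60 - 1*(-4) = -60 + 4 = -56)
P = 4 (P = -9 + (-1*1 + 7*2) = -9 + (-1 + 14) = -9 + 13 = 4)
F = -1/52 (F = 1/(-56 + 4) = 1/(-52) = -1/52 ≈ -0.019231)
(152 + F)² = (152 - 1/52)² = (7903/52)² = 62457409/2704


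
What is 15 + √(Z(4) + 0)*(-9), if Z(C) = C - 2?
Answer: 15 - 9*√2 ≈ 2.2721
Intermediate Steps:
Z(C) = -2 + C
15 + √(Z(4) + 0)*(-9) = 15 + √((-2 + 4) + 0)*(-9) = 15 + √(2 + 0)*(-9) = 15 + √2*(-9) = 15 - 9*√2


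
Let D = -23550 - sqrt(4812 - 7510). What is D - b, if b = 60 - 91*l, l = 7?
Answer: -22973 - I*sqrt(2698) ≈ -22973.0 - 51.942*I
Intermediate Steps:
D = -23550 - I*sqrt(2698) (D = -23550 - sqrt(-2698) = -23550 - I*sqrt(2698) ≈ -23550.0 - 51.942*I)
b = -577 (b = 60 - 91*7 = 60 - 637 = -577)
D - b = (-23550 - I*sqrt(2698)) - 1*(-577) = (-23550 - I*sqrt(2698)) + 577 = -22973 - I*sqrt(2698)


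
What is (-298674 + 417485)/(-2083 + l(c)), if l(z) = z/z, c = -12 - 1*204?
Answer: -118811/2082 ≈ -57.066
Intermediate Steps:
c = -216 (c = -12 - 204 = -216)
l(z) = 1
(-298674 + 417485)/(-2083 + l(c)) = (-298674 + 417485)/(-2083 + 1) = 118811/(-2082) = 118811*(-1/2082) = -118811/2082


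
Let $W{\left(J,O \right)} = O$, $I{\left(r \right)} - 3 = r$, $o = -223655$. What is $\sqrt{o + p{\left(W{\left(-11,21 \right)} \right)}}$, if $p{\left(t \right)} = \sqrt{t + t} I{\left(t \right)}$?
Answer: $\sqrt{-223655 + 24 \sqrt{42}} \approx 472.76 i$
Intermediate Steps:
$I{\left(r \right)} = 3 + r$
$p{\left(t \right)} = \sqrt{2} \sqrt{t} \left(3 + t\right)$ ($p{\left(t \right)} = \sqrt{t + t} \left(3 + t\right) = \sqrt{2 t} \left(3 + t\right) = \sqrt{2} \sqrt{t} \left(3 + t\right)$)
$\sqrt{o + p{\left(W{\left(-11,21 \right)} \right)}} = \sqrt{-223655 + \sqrt{2} \sqrt{21} \left(3 + 21\right)} = \sqrt{-223655 + \sqrt{2} \sqrt{21} \cdot 24} = \sqrt{-223655 + 24 \sqrt{42}}$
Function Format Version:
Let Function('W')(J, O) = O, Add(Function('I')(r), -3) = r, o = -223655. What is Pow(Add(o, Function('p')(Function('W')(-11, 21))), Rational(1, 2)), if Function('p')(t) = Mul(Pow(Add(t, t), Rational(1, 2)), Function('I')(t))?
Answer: Pow(Add(-223655, Mul(24, Pow(42, Rational(1, 2)))), Rational(1, 2)) ≈ Mul(472.76, I)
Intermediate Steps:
Function('I')(r) = Add(3, r)
Function('p')(t) = Mul(Pow(2, Rational(1, 2)), Pow(t, Rational(1, 2)), Add(3, t)) (Function('p')(t) = Mul(Pow(Add(t, t), Rational(1, 2)), Add(3, t)) = Mul(Pow(Mul(2, t), Rational(1, 2)), Add(3, t)) = Mul(Mul(Pow(2, Rational(1, 2)), Pow(t, Rational(1, 2))), Add(3, t)) = Mul(Pow(2, Rational(1, 2)), Pow(t, Rational(1, 2)), Add(3, t)))
Pow(Add(o, Function('p')(Function('W')(-11, 21))), Rational(1, 2)) = Pow(Add(-223655, Mul(Pow(2, Rational(1, 2)), Pow(21, Rational(1, 2)), Add(3, 21))), Rational(1, 2)) = Pow(Add(-223655, Mul(Pow(2, Rational(1, 2)), Pow(21, Rational(1, 2)), 24)), Rational(1, 2)) = Pow(Add(-223655, Mul(24, Pow(42, Rational(1, 2)))), Rational(1, 2))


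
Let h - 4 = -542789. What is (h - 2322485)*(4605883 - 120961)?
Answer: -12850512458940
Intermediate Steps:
h = -542785 (h = 4 - 542789 = -542785)
(h - 2322485)*(4605883 - 120961) = (-542785 - 2322485)*(4605883 - 120961) = -2865270*4484922 = -12850512458940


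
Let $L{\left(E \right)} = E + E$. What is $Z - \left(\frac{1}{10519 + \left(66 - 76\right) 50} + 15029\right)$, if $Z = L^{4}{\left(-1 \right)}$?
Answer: $- \frac{150415248}{10019} \approx -15013.0$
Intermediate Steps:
$L{\left(E \right)} = 2 E$
$Z = 16$ ($Z = \left(2 \left(-1\right)\right)^{4} = \left(-2\right)^{4} = 16$)
$Z - \left(\frac{1}{10519 + \left(66 - 76\right) 50} + 15029\right) = 16 - \left(\frac{1}{10519 + \left(66 - 76\right) 50} + 15029\right) = 16 - \left(\frac{1}{10519 - 500} + 15029\right) = 16 - \left(\frac{1}{10019} + 15029\right) = 16 - \frac{150575552}{10019} = - \frac{150415248}{10019}$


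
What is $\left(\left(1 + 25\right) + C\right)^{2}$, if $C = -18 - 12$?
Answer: $16$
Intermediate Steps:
$C = -30$ ($C = -18 - 12 = -30$)
$\left(\left(1 + 25\right) + C\right)^{2} = \left(\left(1 + 25\right) - 30\right)^{2} = \left(26 - 30\right)^{2} = \left(-4\right)^{2} = 16$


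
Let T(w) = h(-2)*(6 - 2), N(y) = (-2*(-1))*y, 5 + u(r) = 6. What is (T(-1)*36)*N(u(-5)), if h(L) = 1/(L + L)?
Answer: -72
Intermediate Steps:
u(r) = 1 (u(r) = -5 + 6 = 1)
N(y) = 2*y
h(L) = 1/(2*L)
T(w) = -1 (T(w) = ((1/2)/(-2))*(6 - 2) = ((1/2)*(-1/2))*4 = -1/4*4 = -1)
(T(-1)*36)*N(u(-5)) = (-1*36)*(2*1) = -36*2 = -72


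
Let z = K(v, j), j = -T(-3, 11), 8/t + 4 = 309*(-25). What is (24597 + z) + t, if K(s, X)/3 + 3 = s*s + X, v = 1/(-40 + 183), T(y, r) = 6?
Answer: 3883296246565/158050321 ≈ 24570.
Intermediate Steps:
v = 1/143 ≈ 0.0069930
t = -8/7729 (t = 8/(-4 + 309*(-25)) = 8/(-4 - 7725) = 8/(-7729) = 8*(-1/7729) = -8/7729 ≈ -0.0010351)
j = -6 (j = -1*6 = -6)
K(s, X) = -9 + 3*X + 3*s² (K(s, X) = -9 + 3*(s*s + X) = -9 + 3*(s² + X) = -9 + 3*(X + s²) = -9 + (3*X + 3*s²) = -9 + 3*X + 3*s²)
z = -552120/20449 (z = -9 + 3*(-6) + 3*(1/143)² = -9 - 18 + 3*(1/20449) = -9 - 18 + 3/20449 = -552120/20449 ≈ -27.000)
(24597 + z) + t = (24597 - 552120/20449) - 8/7729 = 502431933/20449 - 8/7729 = 3883296246565/158050321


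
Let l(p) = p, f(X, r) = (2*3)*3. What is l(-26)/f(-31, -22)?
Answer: -13/9 ≈ -1.4444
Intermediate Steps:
f(X, r) = 18 (f(X, r) = 6*3 = 18)
l(-26)/f(-31, -22) = -26/18 = -26*1/18 = -13/9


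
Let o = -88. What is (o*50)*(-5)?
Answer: 22000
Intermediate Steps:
(o*50)*(-5) = -88*50*(-5) = -4400*(-5) = 22000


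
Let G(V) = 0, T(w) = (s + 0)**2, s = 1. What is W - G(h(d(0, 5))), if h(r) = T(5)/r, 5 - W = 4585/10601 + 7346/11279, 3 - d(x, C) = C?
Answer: 468254234/119568679 ≈ 3.9162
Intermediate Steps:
d(x, C) = 3 - C
W = 468254234/119568679 (W = 5 - (4585/10601 + 7346/11279) = 5 - 1*129589161/119568679 = 5 - 129589161/119568679 = 468254234/119568679 ≈ 3.9162)
T(w) = 1 (T(w) = (1 + 0)**2 = 1**2 = 1)
h(r) = 1/r
W - G(h(d(0, 5))) = 468254234/119568679 - 1*0 = 468254234/119568679 + 0 = 468254234/119568679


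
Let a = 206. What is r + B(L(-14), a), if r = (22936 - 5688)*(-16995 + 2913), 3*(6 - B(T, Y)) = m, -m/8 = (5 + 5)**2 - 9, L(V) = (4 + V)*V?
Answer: -728658262/3 ≈ -2.4289e+8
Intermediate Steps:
L(V) = V*(4 + V)
m = -728 (m = -8*((5 + 5)**2 - 9) = -8*(10**2 - 9) = -8*(100 - 9) = -8*91 = -728)
B(T, Y) = 746/3 (B(T, Y) = 6 - 1/3*(-728) = 6 + 728/3 = 746/3)
r = -242886336 (r = 17248*(-14082) = -242886336)
r + B(L(-14), a) = -242886336 + 746/3 = -728658262/3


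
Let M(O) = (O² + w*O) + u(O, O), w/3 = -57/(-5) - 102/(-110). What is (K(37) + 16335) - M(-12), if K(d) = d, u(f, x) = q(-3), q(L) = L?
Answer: 917113/55 ≈ 16675.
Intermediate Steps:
u(f, x) = -3
w = 2034/55 (w = 3*(-57/(-5) - 102/(-110)) = 3*(-57*(-⅕) - 102*(-1/110)) = 3*(57/5 + 51/55) = 3*(678/55) = 2034/55 ≈ 36.982)
M(O) = -3 + O² + 2034*O/55 (M(O) = (O² + 2034*O/55) - 3 = -3 + O² + 2034*O/55)
(K(37) + 16335) - M(-12) = (37 + 16335) - (-3 + (-12)² + (2034/55)*(-12)) = 16372 - (-3 + 144 - 24408/55) = 16372 - 1*(-16653/55) = 16372 + 16653/55 = 917113/55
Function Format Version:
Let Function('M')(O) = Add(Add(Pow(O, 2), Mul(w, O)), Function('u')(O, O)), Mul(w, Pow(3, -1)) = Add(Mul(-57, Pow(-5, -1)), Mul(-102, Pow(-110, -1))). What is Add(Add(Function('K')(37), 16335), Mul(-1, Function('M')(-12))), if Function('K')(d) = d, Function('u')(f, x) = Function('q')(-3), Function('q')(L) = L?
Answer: Rational(917113, 55) ≈ 16675.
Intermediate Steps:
Function('u')(f, x) = -3
w = Rational(2034, 55) (w = Mul(3, Add(Mul(-57, Pow(-5, -1)), Mul(-102, Pow(-110, -1)))) = Mul(3, Add(Mul(-57, Rational(-1, 5)), Mul(-102, Rational(-1, 110)))) = Mul(3, Add(Rational(57, 5), Rational(51, 55))) = Mul(3, Rational(678, 55)) = Rational(2034, 55) ≈ 36.982)
Function('M')(O) = Add(-3, Pow(O, 2), Mul(Rational(2034, 55), O)) (Function('M')(O) = Add(Add(Pow(O, 2), Mul(Rational(2034, 55), O)), -3) = Add(-3, Pow(O, 2), Mul(Rational(2034, 55), O)))
Add(Add(Function('K')(37), 16335), Mul(-1, Function('M')(-12))) = Add(Add(37, 16335), Mul(-1, Add(-3, Pow(-12, 2), Mul(Rational(2034, 55), -12)))) = Add(16372, Mul(-1, Add(-3, 144, Rational(-24408, 55)))) = Add(16372, Mul(-1, Rational(-16653, 55))) = Add(16372, Rational(16653, 55)) = Rational(917113, 55)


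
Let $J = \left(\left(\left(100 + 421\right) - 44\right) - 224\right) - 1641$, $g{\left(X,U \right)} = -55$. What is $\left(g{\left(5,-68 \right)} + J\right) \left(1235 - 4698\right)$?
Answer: $4997109$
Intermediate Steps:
$J = -1388$ ($J = \left(\left(521 - 44\right) - 224\right) - 1641 = \left(477 - 224\right) - 1641 = 253 - 1641 = -1388$)
$\left(g{\left(5,-68 \right)} + J\right) \left(1235 - 4698\right) = \left(-55 - 1388\right) \left(1235 - 4698\right) = \left(-1443\right) \left(-3463\right) = 4997109$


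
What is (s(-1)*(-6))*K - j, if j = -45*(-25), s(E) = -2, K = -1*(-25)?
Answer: -825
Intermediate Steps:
K = 25
j = 1125
(s(-1)*(-6))*K - j = -2*(-6)*25 - 1*1125 = 12*25 - 1125 = 300 - 1125 = -825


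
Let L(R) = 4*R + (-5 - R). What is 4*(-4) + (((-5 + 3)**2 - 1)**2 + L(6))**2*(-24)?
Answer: -11632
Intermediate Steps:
L(R) = -5 + 3*R
4*(-4) + (((-5 + 3)**2 - 1)**2 + L(6))**2*(-24) = 4*(-4) + (((-5 + 3)**2 - 1)**2 + (-5 + 3*6))**2*(-24) = -16 + (((-2)**2 - 1)**2 + (-5 + 18))**2*(-24) = -16 + ((4 - 1)**2 + 13)**2*(-24) = -16 + (3**2 + 13)**2*(-24) = -16 + (9 + 13)**2*(-24) = -16 + 22**2*(-24) = -16 + 484*(-24) = -16 - 11616 = -11632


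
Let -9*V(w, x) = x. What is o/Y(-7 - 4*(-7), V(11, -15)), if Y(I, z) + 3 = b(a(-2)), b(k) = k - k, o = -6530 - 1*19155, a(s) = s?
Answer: 25685/3 ≈ 8561.7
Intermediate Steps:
o = -25685 (o = -6530 - 19155 = -25685)
b(k) = 0
V(w, x) = -x/9
Y(I, z) = -3 (Y(I, z) = -3 + 0 = -3)
o/Y(-7 - 4*(-7), V(11, -15)) = -25685/(-3) = -25685*(-⅓) = 25685/3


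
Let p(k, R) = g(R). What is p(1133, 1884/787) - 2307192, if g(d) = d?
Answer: -1815758220/787 ≈ -2.3072e+6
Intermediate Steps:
p(k, R) = R
p(1133, 1884/787) - 2307192 = 1884/787 - 2307192 = -1815758220/787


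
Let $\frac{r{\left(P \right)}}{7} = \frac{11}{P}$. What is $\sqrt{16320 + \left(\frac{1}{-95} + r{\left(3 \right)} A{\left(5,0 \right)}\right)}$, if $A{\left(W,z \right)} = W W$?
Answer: $\frac{2 \sqrt{344427630}}{285} \approx 130.24$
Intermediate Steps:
$A{\left(W,z \right)} = W^{2}$
$r{\left(P \right)} = \frac{77}{P}$ ($r{\left(P \right)} = 7 \frac{11}{P} = \frac{77}{P}$)
$\sqrt{16320 + \left(\frac{1}{-95} + r{\left(3 \right)} A{\left(5,0 \right)}\right)} = \sqrt{16320 + \left(\frac{1}{-95} + \frac{77}{3} \cdot 5^{2}\right)} = \sqrt{16320 - \left(\frac{1}{95} - 77 \cdot \frac{1}{3} \cdot 25\right)} = \sqrt{16320 + \left(- \frac{1}{95} + \frac{77}{3} \cdot 25\right)} = \sqrt{16320 + \left(- \frac{1}{95} + \frac{1925}{3}\right)} = \sqrt{16320 + \frac{182872}{285}} = \sqrt{\frac{4834072}{285}} = \frac{2 \sqrt{344427630}}{285}$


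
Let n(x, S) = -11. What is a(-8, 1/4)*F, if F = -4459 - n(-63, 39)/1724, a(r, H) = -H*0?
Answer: 0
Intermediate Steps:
a(r, H) = 0
F = -7687305/1724 (F = -4459 - (-11)/1724 = -4459 - 1*(-11/1724) = -4459 + 11/1724 = -7687305/1724 ≈ -4459.0)
a(-8, 1/4)*F = 0*(-7687305/1724) = 0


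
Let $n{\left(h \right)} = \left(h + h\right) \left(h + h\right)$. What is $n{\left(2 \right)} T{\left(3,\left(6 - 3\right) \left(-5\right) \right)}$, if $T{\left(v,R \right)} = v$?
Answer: $48$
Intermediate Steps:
$n{\left(h \right)} = 4 h^{2}$ ($n{\left(h \right)} = 2 h 2 h = 4 h^{2}$)
$n{\left(2 \right)} T{\left(3,\left(6 - 3\right) \left(-5\right) \right)} = 4 \cdot 2^{2} \cdot 3 = 4 \cdot 4 \cdot 3 = 16 \cdot 3 = 48$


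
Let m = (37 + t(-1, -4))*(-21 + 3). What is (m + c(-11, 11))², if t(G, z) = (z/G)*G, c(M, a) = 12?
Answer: 338724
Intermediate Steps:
t(G, z) = z
m = -594 (m = (37 - 4)*(-21 + 3) = 33*(-18) = -594)
(m + c(-11, 11))² = (-594 + 12)² = (-582)² = 338724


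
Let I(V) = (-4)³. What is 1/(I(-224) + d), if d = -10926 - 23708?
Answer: -1/34698 ≈ -2.8820e-5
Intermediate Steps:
d = -34634
I(V) = -64
1/(I(-224) + d) = 1/(-64 - 34634) = 1/(-34698) = -1/34698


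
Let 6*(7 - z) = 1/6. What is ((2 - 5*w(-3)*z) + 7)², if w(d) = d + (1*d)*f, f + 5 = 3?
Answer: 1315609/144 ≈ 9136.2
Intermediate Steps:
f = -2 (f = -5 + 3 = -2)
w(d) = -d (w(d) = d + (1*d)*(-2) = d + d*(-2) = d - 2*d = -d)
z = 251/36 (z = 7 - ⅙/6 = 7 - ⅙*⅙ = 7 - 1/36 = 251/36 ≈ 6.9722)
((2 - 5*w(-3)*z) + 7)² = ((2 - 5*(-1*(-3))*251/36) + 7)² = ((2 - 15*251/36) + 7)² = ((2 - 5*251/12) + 7)² = ((2 - 1255/12) + 7)² = (-1231/12 + 7)² = (-1147/12)² = 1315609/144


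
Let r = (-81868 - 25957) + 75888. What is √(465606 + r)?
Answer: √433669 ≈ 658.54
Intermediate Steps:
r = -31937 (r = -107825 + 75888 = -31937)
√(465606 + r) = √(465606 - 31937) = √433669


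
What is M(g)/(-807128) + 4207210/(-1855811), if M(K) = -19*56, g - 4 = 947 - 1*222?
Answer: -60603257321/26747803943 ≈ -2.2657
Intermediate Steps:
g = 729 (g = 4 + (947 - 1*222) = 4 + (947 - 222) = 4 + 725 = 729)
M(K) = -1064
M(g)/(-807128) + 4207210/(-1855811) = -1064/(-807128) + 4207210/(-1855811) = -1064*(-1/807128) + 4207210*(-1/1855811) = 19/14413 - 4207210/1855811 = -60603257321/26747803943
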